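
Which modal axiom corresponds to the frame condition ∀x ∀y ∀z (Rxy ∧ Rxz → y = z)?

◇q → □q

The condition is partial functionality. The CD schema ◇q → □q defines it.
Suppose ◇q→□q is valid. Take Rxy, Rxz and set V(q)={y}. Then ◇q at x, so □q at x, so q at z, i.e. z=y.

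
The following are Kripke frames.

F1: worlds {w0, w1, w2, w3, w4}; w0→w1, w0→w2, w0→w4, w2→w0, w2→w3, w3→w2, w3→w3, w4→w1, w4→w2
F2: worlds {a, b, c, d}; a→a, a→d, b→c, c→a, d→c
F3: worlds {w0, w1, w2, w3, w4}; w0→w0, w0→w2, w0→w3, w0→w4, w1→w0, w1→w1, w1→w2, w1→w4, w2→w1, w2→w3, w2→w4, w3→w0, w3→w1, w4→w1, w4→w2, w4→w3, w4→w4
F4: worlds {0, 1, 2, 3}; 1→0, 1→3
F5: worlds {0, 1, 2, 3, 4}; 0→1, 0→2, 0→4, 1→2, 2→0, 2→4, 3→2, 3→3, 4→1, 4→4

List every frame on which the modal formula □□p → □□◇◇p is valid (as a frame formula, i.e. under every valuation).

This is the axiom for a generalized confluence (Geach) condition; its first-order frame correspondent is ∀x ∀z (xR²z → ∃w (xR²w ∧ zR²w)).
F1: fails — w0R²w1 but no w with w0R²w and w1R²w.
F2: holds.
F3: holds.
F4: holds.
F5: holds.

F2, F3, F4, F5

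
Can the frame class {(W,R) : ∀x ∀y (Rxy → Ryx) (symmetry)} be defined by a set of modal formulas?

Yes, by r → □◇r

This is a Sahlqvist condition; the B axiom r → □◇r defines it.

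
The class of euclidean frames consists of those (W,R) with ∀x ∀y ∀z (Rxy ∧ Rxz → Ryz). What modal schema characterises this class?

◇q → □◇q

The condition is the Euclidean property. The 5 schema ◇q → □◇q defines it.
Suppose ◇q→□◇q is valid. Take Rxy, Rxz and set V(q)={y}. Then ◇q at x, so □◇q at x, so ◇q at z, so some w with Rzw has q; w=y, i.e. Rzy. By symmetry of the argument, Ryz.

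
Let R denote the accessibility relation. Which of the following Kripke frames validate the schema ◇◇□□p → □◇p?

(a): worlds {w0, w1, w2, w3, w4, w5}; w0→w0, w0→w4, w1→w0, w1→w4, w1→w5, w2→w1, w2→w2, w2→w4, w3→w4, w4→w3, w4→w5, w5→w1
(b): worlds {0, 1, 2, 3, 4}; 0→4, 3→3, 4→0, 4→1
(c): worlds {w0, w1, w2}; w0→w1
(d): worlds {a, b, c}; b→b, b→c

The schema corresponds to a generalized confluence (Geach) condition: ∀x ∀y ∀z ((xR²y ∧ xRz) → ∃w (yR²w ∧ zRw)).
(a): fails — w0R²w3, w0Rw0 but no w with w3R²w and w0Rw.
(b): fails — 0R²1, 0R4 but no w with 1R²w and 4Rw.
(c): ✓.
(d): fails — bR²b, bRc but no w with bR²w and cRw.

(c)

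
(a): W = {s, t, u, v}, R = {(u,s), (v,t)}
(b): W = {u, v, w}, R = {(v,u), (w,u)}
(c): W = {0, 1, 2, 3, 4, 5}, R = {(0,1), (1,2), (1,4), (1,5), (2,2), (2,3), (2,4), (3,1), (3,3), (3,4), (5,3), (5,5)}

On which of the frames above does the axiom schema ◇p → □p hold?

This is the axiom for partial functionality; its first-order frame correspondent is ∀x ∀y ∀z (Rxy ∧ Rxz → y = z).
(a): ✓.
(b): ✓.
(c): fails — 1 sees both 2 and 4.

(a), (b)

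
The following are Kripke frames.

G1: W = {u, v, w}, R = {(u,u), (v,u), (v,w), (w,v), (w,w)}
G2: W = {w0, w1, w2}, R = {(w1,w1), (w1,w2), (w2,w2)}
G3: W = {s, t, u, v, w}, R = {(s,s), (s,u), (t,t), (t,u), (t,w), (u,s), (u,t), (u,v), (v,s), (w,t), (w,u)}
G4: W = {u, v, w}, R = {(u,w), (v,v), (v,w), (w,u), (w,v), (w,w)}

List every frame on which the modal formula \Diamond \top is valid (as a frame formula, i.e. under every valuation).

G1, G3, G4

Frame correspondent (Sahlqvist): \forall x \exists y Rxy — i.e. seriality.
G1: condition met.
G2: fails — world w0 has no successor.
G3: condition met.
G4: condition met.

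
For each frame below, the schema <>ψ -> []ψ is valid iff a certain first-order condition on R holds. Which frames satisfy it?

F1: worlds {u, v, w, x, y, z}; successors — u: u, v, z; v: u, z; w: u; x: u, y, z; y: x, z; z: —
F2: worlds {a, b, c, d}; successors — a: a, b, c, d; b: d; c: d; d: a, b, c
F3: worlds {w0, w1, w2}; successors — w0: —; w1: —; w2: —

F3

Frame correspondent (Sahlqvist): forall x forall y forall z (Rxy & Rxz -> y = z) — i.e. partial functionality.
F1: fails — u sees both u and v.
F2: fails — a sees both a and b.
F3: satisfies the condition.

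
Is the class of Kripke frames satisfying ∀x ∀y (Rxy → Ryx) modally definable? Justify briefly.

Definable; p → □◇p defines it

This is a Sahlqvist condition; the B axiom p → □◇p defines it.
Suppose p→□◇p is valid. Take Rxy and set V(p)={x}. Then p at x, so □◇p at x, so ◇p at y, so some z with Ryz has p; z=x, i.e. Ryx.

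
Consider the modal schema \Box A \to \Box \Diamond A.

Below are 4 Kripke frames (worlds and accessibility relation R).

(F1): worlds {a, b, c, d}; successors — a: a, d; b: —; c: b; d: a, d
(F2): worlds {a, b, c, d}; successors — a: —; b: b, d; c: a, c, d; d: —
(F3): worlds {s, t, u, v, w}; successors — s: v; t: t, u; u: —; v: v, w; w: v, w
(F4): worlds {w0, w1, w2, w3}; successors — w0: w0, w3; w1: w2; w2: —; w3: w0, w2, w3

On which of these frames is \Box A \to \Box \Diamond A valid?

Frame correspondent (Sahlqvist): \forall x \forall z (xRz \to \exists w (xRw \wedge zRw)) — i.e. a generalized confluence (Geach) condition.
(F1): fails — cRb but no w with cRw and bRw.
(F2): fails — bRd but no w with bRw and dRw.
(F3): fails — tRu but no w* with tRw* and uRw*.
(F4): fails — w1Rw2 but no w with w1Rw and w2Rw.

none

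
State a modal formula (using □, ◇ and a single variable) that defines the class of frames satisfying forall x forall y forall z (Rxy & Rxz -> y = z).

A defining formula is ◇p → □p (the CD axiom).
Suppose ◇p→□p is valid. Take Rxy, Rxz and set V(p)={y}. Then ◇p at x, so □p at x, so p at z, i.e. z=y.

◇p → □p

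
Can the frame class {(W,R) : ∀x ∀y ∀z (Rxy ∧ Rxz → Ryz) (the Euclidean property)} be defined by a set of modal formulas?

Yes: it is the Euclidean property, defined by the 5 schema ◇p → □◇p.
Suppose ◇p→□◇p is valid. Take Rxy, Rxz and set V(p)={y}. Then ◇p at x, so □◇p at x, so ◇p at z, so some w with Rzw has p; w=y, i.e. Rzy. By symmetry of the argument, Ryz.

Yes, by ◇p → □◇p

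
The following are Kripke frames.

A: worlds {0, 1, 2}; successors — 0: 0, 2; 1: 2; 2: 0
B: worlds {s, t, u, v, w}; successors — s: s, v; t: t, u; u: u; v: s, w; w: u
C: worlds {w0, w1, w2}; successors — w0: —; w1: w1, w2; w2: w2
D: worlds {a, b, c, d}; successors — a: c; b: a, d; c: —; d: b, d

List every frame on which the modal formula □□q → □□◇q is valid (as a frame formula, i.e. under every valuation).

This is the axiom for a generalized confluence (Geach) condition; its first-order frame correspondent is ∀x ∀z (xR²z → ∃w (xR²w ∧ zRw)).
A: satisfies the condition.
B: fails — sR²w but no w* with sR²w* and wRw*.
C: satisfies the condition.
D: fails — bR²c but no w with bR²w and cRw.
Valid on: A, C.

A, C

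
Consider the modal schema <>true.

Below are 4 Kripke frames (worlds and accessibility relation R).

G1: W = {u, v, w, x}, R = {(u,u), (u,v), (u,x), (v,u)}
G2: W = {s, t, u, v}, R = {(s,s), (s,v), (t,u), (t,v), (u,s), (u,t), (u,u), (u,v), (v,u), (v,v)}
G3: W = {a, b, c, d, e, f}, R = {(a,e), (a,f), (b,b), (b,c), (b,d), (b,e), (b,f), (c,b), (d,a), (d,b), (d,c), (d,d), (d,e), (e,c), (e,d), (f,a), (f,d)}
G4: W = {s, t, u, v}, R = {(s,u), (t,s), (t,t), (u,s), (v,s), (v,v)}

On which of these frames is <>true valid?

G2, G3, G4

Frame correspondent (Sahlqvist): forall x exists y Rxy — i.e. seriality.
G1: fails — world w has no successor.
G2: satisfies the condition.
G3: satisfies the condition.
G4: satisfies the condition.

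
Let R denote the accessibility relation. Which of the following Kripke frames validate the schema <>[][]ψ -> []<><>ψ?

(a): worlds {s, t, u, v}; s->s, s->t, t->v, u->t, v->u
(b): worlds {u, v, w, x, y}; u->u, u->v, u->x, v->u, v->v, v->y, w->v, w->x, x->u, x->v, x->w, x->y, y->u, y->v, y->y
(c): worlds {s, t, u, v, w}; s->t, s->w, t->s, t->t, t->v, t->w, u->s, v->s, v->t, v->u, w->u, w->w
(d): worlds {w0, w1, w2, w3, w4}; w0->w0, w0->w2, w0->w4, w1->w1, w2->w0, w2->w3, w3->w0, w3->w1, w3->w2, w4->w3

(b), (c)

This is the axiom for a generalized confluence (Geach) condition; its first-order frame correspondent is forall x forall y forall z ((xRy & xRz) -> exists w (y R^2 w & z R^2 w)).
(a): fails — sRs, sRt but no w with sR²w and tR²w.
(b): ✓.
(c): ✓.
(d): fails — w3Rw0, w3Rw1 but no w with w0R²w and w1R²w.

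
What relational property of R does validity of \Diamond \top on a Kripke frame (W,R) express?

◇⊤ holds at w iff w has a successor, so frame-validity of ◇⊤ is exactly seriality. Equivalently via □A → ◇A:
Suppose □A→◇A is valid. At any x set V(A)=W. Then □A at x, so ◇A at x, so x has a successor.
Conversely, any frame satisfying \forall x \exists y Rxy validates the schema.
Frame condition: \forall x \exists y Rxy.

Seriality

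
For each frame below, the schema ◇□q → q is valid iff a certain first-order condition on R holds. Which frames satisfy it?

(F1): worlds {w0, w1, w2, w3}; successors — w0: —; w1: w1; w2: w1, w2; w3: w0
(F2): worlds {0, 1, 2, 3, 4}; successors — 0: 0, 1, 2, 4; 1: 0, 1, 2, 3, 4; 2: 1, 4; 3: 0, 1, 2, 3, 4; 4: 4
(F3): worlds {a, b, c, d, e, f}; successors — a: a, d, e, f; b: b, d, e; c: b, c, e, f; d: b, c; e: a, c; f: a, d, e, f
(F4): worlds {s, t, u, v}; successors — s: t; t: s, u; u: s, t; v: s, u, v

none

This is the axiom for symmetry; its first-order frame correspondent is ∀x ∀y (Rxy → Ryx).
(F1): fails — Rw3w0 but not Rw0w3.
(F2): fails — R34 but not R43.
(F3): fails — Rcb but not Rbc.
(F4): fails — Rus but not Rsu.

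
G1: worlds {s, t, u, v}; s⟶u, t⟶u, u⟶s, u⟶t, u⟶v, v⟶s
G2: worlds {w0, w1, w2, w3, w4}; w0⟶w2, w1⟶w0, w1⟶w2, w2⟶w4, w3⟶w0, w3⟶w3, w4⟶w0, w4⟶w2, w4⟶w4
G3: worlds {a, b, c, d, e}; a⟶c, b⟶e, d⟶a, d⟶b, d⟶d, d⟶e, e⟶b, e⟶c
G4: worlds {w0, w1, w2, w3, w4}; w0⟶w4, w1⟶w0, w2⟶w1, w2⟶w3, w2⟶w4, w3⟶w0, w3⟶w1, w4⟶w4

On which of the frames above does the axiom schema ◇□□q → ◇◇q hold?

G4

Frame correspondent (Sahlqvist): ∀x ∀y (xRy → ∃w (yR²w ∧ xR²w)) — i.e. a generalized confluence (Geach) condition.
G1: fails — vRs but no w with sR²w and vR²w.
G2: fails — w3Rw0 but no w with w0R²w and w3R²w.
G3: fails — aRc but no w with cR²w and aR²w.
G4: condition met.
Valid on: G4.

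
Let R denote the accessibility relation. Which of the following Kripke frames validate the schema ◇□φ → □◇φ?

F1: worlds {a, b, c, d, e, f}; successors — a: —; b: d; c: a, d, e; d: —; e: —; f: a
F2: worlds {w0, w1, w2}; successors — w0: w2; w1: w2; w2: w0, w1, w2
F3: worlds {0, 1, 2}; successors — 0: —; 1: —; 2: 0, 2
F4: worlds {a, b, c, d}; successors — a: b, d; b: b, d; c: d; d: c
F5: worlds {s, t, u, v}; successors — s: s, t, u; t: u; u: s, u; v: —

F2, F5

Frame correspondent (Sahlqvist): ∀x ∀y ∀z (Rxy ∧ Rxz → ∃w (Ryw ∧ Rzw)) — i.e. convergence.
F1: fails — Rbd and Rbd but d and d have no common successor.
F2: holds.
F3: fails — R22 and R20 but 2 and 0 have no common successor.
F4: fails — Rab and Rad but b and d have no common successor.
F5: holds.
Valid on: F2, F5.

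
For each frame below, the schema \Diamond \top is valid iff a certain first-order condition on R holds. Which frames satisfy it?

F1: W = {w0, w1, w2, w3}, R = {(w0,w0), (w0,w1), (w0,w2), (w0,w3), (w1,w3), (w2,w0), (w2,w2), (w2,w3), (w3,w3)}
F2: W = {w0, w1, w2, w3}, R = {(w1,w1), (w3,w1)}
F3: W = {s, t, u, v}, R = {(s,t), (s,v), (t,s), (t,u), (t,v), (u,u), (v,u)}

Frame correspondent (Sahlqvist): \forall x \exists y Rxy — i.e. seriality.
F1: holds.
F2: fails — world w0 has no successor.
F3: holds.

F1, F3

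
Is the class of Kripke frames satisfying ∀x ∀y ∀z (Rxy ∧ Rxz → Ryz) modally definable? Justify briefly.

Yes, by ◇p → □◇p

Yes: it is the Euclidean property, defined by the 5 schema ◇p → □◇p.
Suppose ◇p→□◇p is valid. Take Rxy, Rxz and set V(p)={y}. Then ◇p at x, so □◇p at x, so ◇p at z, so some w with Rzw has p; w=y, i.e. Rzy. By symmetry of the argument, Ryz.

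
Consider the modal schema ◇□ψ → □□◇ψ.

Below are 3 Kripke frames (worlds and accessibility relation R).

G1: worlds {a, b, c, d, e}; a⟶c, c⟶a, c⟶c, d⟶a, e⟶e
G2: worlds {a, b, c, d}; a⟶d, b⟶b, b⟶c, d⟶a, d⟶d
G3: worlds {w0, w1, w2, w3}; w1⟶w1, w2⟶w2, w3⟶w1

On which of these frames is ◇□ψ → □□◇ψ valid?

G1, G3

Frame correspondent (Sahlqvist): ∀x ∀y ∀z ((xRy ∧ xR²z) → ∃w (yRw ∧ zRw)) — i.e. a generalized confluence (Geach) condition.
G1: holds.
G2: fails — bRb, bR²c but no w with bRw and cRw.
G3: holds.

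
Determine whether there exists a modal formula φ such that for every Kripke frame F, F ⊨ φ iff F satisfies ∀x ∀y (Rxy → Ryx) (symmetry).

Yes — defined by r → □◇r

The condition is symmetry. A defining modal formula is r → □◇r.
Suppose r→□◇r is valid. Take Rxy and set V(r)={x}. Then r at x, so □◇r at x, so ◇r at y, so some z with Ryz has r; z=x, i.e. Ryx.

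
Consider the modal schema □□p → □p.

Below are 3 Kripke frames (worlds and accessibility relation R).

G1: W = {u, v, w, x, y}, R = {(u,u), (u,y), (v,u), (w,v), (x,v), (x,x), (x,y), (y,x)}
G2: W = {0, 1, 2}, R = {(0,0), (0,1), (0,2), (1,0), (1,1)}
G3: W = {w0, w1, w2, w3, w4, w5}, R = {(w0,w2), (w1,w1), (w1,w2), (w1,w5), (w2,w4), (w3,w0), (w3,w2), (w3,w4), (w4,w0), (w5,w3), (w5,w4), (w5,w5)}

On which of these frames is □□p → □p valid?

The schema corresponds to density: ∀x ∀y (Rxy → ∃z (Rxz ∧ Rzy)).
G1: fails — Rwv but no z with Rwz and Rzv.
G2: satisfies the condition.
G3: fails — Rw2w4 but no z with Rw2z and Rzw4.
Valid on: G2.

G2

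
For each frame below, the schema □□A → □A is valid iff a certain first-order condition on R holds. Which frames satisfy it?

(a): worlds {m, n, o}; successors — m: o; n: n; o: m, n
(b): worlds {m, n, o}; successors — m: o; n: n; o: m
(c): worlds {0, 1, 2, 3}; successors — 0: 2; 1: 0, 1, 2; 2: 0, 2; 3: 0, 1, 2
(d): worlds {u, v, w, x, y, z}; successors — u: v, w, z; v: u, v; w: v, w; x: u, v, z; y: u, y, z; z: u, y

(c)

The schema corresponds to density: ∀x ∀y (Rxy → ∃z (Rxz ∧ Rzy)).
(a): fails — Rom but no z with Roz and Rzm.
(b): fails — Rom but no z with Roz and Rzm.
(c): ✓.
(d): fails — Ruz but no t with Rut and Rtz.
Valid on: (c).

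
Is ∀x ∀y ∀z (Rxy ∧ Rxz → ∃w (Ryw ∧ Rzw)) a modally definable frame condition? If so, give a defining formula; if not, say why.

The condition is convergence. A defining modal formula is ◇□r → □◇r.

Yes — defined by ◇□r → □◇r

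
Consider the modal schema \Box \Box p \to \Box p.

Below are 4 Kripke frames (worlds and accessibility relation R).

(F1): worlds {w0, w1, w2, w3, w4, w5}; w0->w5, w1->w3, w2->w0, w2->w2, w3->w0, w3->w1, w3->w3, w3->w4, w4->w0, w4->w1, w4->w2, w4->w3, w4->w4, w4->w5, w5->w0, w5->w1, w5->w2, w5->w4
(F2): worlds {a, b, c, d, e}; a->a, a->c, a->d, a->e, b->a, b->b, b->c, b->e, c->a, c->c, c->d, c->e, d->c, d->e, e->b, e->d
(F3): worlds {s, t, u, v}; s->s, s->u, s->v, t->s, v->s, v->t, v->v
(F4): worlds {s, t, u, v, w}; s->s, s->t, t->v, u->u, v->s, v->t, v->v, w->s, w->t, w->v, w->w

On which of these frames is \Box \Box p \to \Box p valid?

The schema corresponds to density: \forall x \forall y (Rxy \to \exists z (Rxz \wedge Rzy)).
(F1): fails — Rw0w5 but no z with Rw0z and Rzw5.
(F2): fails — Red but no z with Rez and Rzd.
(F3): satisfies the condition.
(F4): satisfies the condition.

(F3), (F4)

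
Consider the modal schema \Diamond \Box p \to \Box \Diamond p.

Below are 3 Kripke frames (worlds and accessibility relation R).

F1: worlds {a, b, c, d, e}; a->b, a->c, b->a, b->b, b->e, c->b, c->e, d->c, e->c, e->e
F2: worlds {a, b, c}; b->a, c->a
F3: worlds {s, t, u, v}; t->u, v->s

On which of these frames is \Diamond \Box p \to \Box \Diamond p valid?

F1

Frame correspondent (Sahlqvist): \forall x \forall y \forall z (Rxy \wedge Rxz \to \exists w (Ryw \wedge Rzw)) — i.e. convergence.
F1: holds.
F2: fails — Rba and Rba but a and a have no common successor.
F3: fails — Rtu and Rtu but u and u have no common successor.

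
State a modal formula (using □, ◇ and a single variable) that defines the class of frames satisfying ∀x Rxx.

□q → q

A defining formula is □q → q (the T axiom).
Suppose □q→q is valid. At any x set V(q)={w : Rxw}. Then □q holds at x, so q holds at x, i.e. Rxx.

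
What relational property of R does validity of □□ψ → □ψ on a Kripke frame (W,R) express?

density: ∀x ∀y (Rxy → ∃z (Rxz ∧ Rzy))

Suppose □□ψ→□ψ is valid. Take Rxy and set V(ψ)={w : xR²w}. Then □□ψ at x, so □ψ at x, so ψ at y, i.e. ∃z(Rxz∧Rzy).
Conversely, any frame satisfying ∀x ∀y (Rxy → ∃z (Rxz ∧ Rzy)) validates the schema.
Frame condition: ∀x ∀y (Rxy → ∃z (Rxz ∧ Rzy)).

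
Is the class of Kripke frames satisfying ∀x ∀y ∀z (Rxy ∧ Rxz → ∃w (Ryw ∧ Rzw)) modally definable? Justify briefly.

Yes: it is convergence, defined by the .2 schema ◇□p → □◇p.
Suppose ◇□p→□◇p is valid. Take Rxy, Rxz and set V(p)={w : Ryw}. Then □p at y so ◇□p at x, so □◇p at x, so ◇p at z, giving w with Rzw and Ryw.

Yes, by ◇□p → □◇p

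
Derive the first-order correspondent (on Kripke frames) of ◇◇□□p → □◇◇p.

This is a Sahlqvist (Geach-type) schema ◇^2□^2p → □^1◇^2p.
First-order correspondent: ∀x ∀y ∀z ((xR²y ∧ xRz) → ∃w (yR²w ∧ zR²w)).

∀x ∀y ∀z ((xR²y ∧ xRz) → ∃w (yR²w ∧ zR²w))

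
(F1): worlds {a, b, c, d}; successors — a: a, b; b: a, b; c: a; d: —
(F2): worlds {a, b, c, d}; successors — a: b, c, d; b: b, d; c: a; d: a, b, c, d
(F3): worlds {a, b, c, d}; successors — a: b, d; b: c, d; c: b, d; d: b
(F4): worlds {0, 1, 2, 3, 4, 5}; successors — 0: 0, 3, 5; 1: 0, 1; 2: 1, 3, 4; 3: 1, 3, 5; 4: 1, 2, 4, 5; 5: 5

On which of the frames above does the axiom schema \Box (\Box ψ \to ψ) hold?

(F1)

Frame correspondent (Sahlqvist): \forall x \forall y (Rxy \to Ryy) — i.e. shift-reflexivity.
(F1): ✓.
(F2): fails — Rdc but not Rcc.
(F3): fails — Rbc but not Rcc.
(F4): fails — R42 but not R22.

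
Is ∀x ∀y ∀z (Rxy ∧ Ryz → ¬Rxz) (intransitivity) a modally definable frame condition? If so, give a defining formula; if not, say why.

Not definable by any modal formula

If a class were modally definable it would be closed under surjective bounded morphisms (Goldblatt–Thomason).
The 7-cycle (worlds s,t,u,v,w,x,y with s→t→u→v→w→x→y→s) is intransitive. Mapping every world to a single reflexive point • is a surjective bounded morphism; the reflexive point is not intransitive (R••∧R•• but R••).
So the class is not modally definable.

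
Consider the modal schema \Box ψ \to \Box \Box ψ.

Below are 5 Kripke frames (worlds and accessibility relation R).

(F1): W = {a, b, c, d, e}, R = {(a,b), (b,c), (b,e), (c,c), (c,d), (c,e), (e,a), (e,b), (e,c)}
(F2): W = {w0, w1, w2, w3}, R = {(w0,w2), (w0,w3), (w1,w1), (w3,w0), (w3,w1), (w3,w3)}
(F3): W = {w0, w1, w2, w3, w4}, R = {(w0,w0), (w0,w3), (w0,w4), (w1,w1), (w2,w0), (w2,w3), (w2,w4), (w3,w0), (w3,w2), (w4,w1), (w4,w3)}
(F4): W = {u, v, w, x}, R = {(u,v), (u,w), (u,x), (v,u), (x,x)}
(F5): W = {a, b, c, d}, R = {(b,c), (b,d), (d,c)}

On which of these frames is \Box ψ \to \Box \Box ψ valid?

The schema corresponds to transitivity: \forall x \forall y \forall z (Rxy \wedge Ryz \to Rxz).
(F1): fails — Rbc and Rcd but not Rbd.
(F2): fails — Rw3w0 and Rw0w2 but not Rw3w2.
(F3): fails — Rw0w4 and Rw4w1 but not Rw0w1.
(F4): fails — Ruv and Rvu but not Ruu.
(F5): condition met.

(F5)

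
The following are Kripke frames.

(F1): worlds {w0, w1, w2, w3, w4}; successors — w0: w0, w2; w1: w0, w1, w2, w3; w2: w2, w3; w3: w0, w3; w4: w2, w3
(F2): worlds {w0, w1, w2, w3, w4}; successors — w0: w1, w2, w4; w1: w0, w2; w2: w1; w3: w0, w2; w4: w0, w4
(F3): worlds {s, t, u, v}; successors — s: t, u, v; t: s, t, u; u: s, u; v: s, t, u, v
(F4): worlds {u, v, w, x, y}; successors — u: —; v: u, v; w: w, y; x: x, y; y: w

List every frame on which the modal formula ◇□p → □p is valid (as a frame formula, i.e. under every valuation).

This is the axiom for the Euclidean property; its first-order frame correspondent is ∀x ∀y ∀z (Rxy ∧ Rxz → Ryz).
(F1): fails — Rw0w2 and Rw0w0 but not Rw2w0.
(F2): fails — Rw0w4 and Rw0w1 but not Rw4w1.
(F3): fails — Rsu and Rsv but not Ruv.
(F4): fails — Rvu and Rvv but not Ruv.

none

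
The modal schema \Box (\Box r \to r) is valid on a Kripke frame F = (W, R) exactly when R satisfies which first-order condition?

Suppose □(□r→r) is valid. Take Rxy and set V(r)={w : Ryw}. Then at y, □r holds; since □(□r→r) at x, □r→r at y, so r at y, i.e. Ryy.
Conversely, any frame satisfying \forall x \forall y (Rxy \to Ryy) validates the schema.
Frame condition: \forall x \forall y (Rxy \to Ryy).

shift-reflexivity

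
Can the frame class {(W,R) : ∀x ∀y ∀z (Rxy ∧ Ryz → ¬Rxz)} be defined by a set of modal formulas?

Not definable by any modal formula

If a class were modally definable it would be closed under surjective bounded morphisms (Goldblatt–Thomason).
The 5-cycle (worlds 0,1,2,3,4 with 0→1→2→3→4→0) is intransitive. Mapping every world to a single reflexive point • is a surjective bounded morphism; the reflexive point is not intransitive (R••∧R•• but R••).
So the class is not modally definable.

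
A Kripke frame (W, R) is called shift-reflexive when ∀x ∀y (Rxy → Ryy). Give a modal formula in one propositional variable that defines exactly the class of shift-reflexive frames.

A defining formula is □(□s → s) (the T□ axiom).
Suppose □(□s→s) is valid. Take Rxy and set V(s)={w : Ryw}. Then at y, □s holds; since □(□s→s) at x, □s→s at y, so s at y, i.e. Ryy.

□(□s → s)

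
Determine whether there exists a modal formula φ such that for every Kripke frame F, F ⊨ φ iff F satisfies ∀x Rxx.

Yes — defined by □p → p

This is a Sahlqvist condition; the T axiom □p → p defines it.
Suppose □p→p is valid. At any x set V(p)={w : Rxw}. Then □p holds at x, so p holds at x, i.e. Rxx.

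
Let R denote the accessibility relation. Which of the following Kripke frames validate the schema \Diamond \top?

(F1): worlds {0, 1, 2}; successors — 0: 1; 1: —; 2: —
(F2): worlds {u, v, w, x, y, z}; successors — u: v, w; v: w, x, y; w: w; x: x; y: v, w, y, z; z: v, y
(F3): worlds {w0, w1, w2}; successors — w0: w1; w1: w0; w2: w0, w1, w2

(F2), (F3)

The schema corresponds to seriality: \forall x \exists y Rxy.
(F1): fails — world 1 has no successor.
(F2): condition met.
(F3): condition met.
Valid on: (F2), (F3).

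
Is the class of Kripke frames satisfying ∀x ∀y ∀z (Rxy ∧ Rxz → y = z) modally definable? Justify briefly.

Yes — defined by ◇r → □r

This is a Sahlqvist condition; the CD axiom ◇r → □r defines it.
Suppose ◇r→□r is valid. Take Rxy, Rxz and set V(r)={y}. Then ◇r at x, so □r at x, so r at z, i.e. z=y.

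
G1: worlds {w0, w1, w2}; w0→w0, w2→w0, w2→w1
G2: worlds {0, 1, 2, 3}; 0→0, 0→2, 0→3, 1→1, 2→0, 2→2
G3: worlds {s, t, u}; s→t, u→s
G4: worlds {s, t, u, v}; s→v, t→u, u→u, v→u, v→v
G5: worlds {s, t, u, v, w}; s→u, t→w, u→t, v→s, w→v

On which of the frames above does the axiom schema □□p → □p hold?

G2, G4

This is the axiom for density; its first-order frame correspondent is ∀x ∀y (Rxy → ∃z (Rxz ∧ Rzy)).
G1: fails — Rw2w1 but no z with Rw2z and Rzw1.
G2: ✓.
G3: fails — Rus but no z with Ruz and Rzs.
G4: ✓.
G5: fails — Rut but no z with Ruz and Rzt.
Valid on: G2, G4.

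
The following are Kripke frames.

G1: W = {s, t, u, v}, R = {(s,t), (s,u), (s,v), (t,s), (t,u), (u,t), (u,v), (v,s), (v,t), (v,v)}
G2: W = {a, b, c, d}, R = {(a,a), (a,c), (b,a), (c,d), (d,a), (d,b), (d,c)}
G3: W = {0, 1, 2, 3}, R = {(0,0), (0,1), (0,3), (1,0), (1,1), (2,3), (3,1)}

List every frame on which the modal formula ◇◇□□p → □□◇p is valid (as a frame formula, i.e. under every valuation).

Frame correspondent (Sahlqvist): ∀x ∀y ∀z ((xR²y ∧ xR²z) → ∃w (yR²w ∧ zRw)) — i.e. a generalized confluence (Geach) condition.
G1: holds.
G2: fails — aR²c, aR²c but no w with cR²w and cRw.
G3: holds.

G1, G3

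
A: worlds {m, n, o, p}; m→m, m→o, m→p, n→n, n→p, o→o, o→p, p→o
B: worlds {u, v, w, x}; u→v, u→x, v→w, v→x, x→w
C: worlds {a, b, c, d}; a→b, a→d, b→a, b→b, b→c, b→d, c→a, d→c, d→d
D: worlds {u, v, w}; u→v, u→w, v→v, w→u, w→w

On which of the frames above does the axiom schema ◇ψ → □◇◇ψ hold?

none

The schema corresponds to a generalized confluence (Geach) condition: ∀x ∀y ∀z ((xRy ∧ xRz) → ∃w (y = w ∧ zR²w)).
A: fails — mRm, mRo but no w with m=w and oR²w.
B: fails — uRv, uRv but no t with v=t and vR²t.
C: fails — aRb, aRd but no w with b=w and dR²w.
D: fails — uRw, uRv but no t with w=t and vR²t.
Valid on no frame.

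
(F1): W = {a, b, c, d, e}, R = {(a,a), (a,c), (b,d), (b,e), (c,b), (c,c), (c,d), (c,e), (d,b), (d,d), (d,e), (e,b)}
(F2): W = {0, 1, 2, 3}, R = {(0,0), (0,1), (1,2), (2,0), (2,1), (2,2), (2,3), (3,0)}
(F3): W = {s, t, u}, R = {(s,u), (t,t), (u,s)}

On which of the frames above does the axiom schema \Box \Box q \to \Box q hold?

(F2)

The schema corresponds to density: \forall x \forall y (Rxy \to \exists z (Rxz \wedge Rzy)).
(F1): fails — Reb but no z with Rez and Rzb.
(F2): holds.
(F3): fails — Rsu but no z with Rsz and Rzu.
Valid on: (F2).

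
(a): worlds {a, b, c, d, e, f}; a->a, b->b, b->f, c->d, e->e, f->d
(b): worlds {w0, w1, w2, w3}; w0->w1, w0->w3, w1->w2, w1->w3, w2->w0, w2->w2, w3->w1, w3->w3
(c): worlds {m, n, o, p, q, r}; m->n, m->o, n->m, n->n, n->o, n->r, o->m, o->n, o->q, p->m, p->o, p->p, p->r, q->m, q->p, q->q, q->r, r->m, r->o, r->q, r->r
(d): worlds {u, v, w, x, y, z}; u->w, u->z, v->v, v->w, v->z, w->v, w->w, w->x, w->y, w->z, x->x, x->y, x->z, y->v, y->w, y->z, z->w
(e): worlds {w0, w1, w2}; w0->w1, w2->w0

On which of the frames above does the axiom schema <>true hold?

(b), (c), (d)

This is the axiom for seriality; its first-order frame correspondent is forall x exists y Rxy.
(a): fails — world d has no successor.
(b): ✓.
(c): ✓.
(d): ✓.
(e): fails — world w1 has no successor.
Valid on: (b), (c), (d).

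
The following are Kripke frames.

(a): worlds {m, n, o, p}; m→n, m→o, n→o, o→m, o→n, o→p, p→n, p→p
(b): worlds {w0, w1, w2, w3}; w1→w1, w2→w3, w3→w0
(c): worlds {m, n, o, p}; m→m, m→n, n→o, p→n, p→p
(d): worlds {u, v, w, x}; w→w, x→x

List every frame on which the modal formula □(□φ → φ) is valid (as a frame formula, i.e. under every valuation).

(d)

This is the axiom for shift-reflexivity; its first-order frame correspondent is ∀x ∀y (Rxy → Ryy).
(a): fails — Rom but not Rmm.
(b): fails — Rw3w0 but not Rw0w0.
(c): fails — Rpn but not Rnn.
(d): condition met.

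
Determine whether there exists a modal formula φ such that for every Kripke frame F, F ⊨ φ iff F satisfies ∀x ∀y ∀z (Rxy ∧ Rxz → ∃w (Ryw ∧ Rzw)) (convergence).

Definable; ◇□p → □◇p defines it

Yes: it is convergence, defined by the .2 schema ◇□p → □◇p.
Suppose ◇□p→□◇p is valid. Take Rxy, Rxz and set V(p)={w : Ryw}. Then □p at y so ◇□p at x, so □◇p at x, so ◇p at z, giving w with Rzw and Ryw.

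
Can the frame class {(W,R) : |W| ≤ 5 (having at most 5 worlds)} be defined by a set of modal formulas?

No — not modally definable

If a class were modally definable it would be closed under disjoint unions (Goldblatt–Thomason).
Any modal formula valid on each of 6 disjoint one-world frames is valid on their disjoint union (validity is preserved under disjoint unions). Each one-world frame has |W|=1≤5, but the union has |W|=6.
Hence having at most 5 worlds is not modally definable.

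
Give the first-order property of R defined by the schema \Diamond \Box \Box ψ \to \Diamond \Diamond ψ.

This is a Sahlqvist (Geach-type) schema ◇^1□^2ψ → □^0◇^2ψ.
Minimal-valuation argument: fix x; take any y with xR^1y and any z with xR^0z. Set V(ψ) to the set of worlds R-reachable from y in exactly 2 steps. Then □^2ψ holds at y, so the antecedent holds at x; validity forces ◇^2ψ at z, giving a w with zR^2w and yR^2w.
First-order correspondent: \forall x \forall y (xRy \to \exists w (y R^2 w \wedge x R^2 w)).

\forall x \forall y (xRy \to \exists w (y R^2 w \wedge x R^2 w))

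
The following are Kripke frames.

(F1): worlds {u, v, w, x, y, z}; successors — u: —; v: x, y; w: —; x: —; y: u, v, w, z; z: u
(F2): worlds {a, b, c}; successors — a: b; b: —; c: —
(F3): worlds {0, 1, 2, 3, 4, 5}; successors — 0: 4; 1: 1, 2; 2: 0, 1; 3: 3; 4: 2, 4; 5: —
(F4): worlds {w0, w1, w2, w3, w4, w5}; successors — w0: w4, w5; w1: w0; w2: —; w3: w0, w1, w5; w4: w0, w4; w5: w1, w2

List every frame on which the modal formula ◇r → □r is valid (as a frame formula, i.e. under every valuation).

This is the axiom for partial functionality; its first-order frame correspondent is ∀x ∀y ∀z (Rxy ∧ Rxz → y = z).
(F1): fails — v sees both x and y.
(F2): holds.
(F3): fails — 1 sees both 1 and 2.
(F4): fails — w0 sees both w4 and w5.

(F2)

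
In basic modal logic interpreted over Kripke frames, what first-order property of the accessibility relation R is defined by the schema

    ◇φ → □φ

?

partial functionality: ∀x ∀y ∀z (Rxy ∧ Rxz → y = z)

Suppose ◇φ→□φ is valid. Take Rxy, Rxz and set V(φ)={y}. Then ◇φ at x, so □φ at x, so φ at z, i.e. z=y.
Conversely, on a frame with partial functionality the schema holds at every world under every valuation.
Frame condition: ∀x ∀y ∀z (Rxy ∧ Rxz → y = z).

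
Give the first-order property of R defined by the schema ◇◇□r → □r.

∀x ∀y ∀z ((xR²y ∧ xRz) → ∃w (yRw ∧ z = w))

This is a Sahlqvist (Geach-type) schema ◇^2□^1r → □^1◇^0r.
Minimal-valuation argument: fix x; take any y with xR^2y and any z with xR^1z. Set V(r) to the set of worlds R-reachable from y in exactly 1 step. Then □^1r holds at y, so the antecedent holds at x; validity forces ◇^0r at z, giving a w with zR^0w and yR^1w.
First-order correspondent: ∀x ∀y ∀z ((xR²y ∧ xRz) → ∃w (yRw ∧ z = w)).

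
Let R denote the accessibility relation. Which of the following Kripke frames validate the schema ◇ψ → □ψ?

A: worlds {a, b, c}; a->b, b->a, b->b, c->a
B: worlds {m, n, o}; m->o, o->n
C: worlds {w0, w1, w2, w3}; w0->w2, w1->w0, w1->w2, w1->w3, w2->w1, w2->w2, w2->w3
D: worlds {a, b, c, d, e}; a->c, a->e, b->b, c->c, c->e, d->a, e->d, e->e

B

Frame correspondent (Sahlqvist): ∀x ∀y ∀z (Rxy ∧ Rxz → y = z) — i.e. partial functionality.
A: fails — b sees both a and b.
B: condition met.
C: fails — w1 sees both w0 and w2.
D: fails — a sees both c and e.
Valid on: B.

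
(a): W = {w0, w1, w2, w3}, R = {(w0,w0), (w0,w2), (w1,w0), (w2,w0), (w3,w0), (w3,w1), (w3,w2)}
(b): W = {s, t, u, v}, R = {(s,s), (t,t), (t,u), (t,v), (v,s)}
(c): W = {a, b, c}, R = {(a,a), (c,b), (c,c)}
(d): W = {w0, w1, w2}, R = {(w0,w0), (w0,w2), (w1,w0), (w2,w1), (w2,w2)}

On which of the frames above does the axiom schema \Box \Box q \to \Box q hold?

(b), (c), (d)

Frame correspondent (Sahlqvist): \forall x \forall y (Rxy \to \exists z (Rxz \wedge Rzy)) — i.e. density.
(a): fails — Rw3w1 but no z with Rw3z and Rzw1.
(b): holds.
(c): holds.
(d): holds.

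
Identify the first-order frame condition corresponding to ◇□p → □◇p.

convergence

This schema is the .2 axiom.
Its frame correspondent is convergence — ∀x ∀y ∀z (Rxy ∧ Rxz → ∃w (Ryw ∧ Rzw)).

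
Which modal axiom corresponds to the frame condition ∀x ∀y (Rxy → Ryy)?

A defining formula is □(□s → s) (the T□ axiom).
Suppose □(□s→s) is valid. Take Rxy and set V(s)={w : Ryw}. Then at y, □s holds; since □(□s→s) at x, □s→s at y, so s at y, i.e. Ryy.

□(□s → s)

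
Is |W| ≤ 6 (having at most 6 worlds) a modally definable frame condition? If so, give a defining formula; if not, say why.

Modal frame validity is preserved under disjoint unions.
Any modal formula valid on each of 7 disjoint one-world frames is valid on their disjoint union (validity is preserved under disjoint unions). Each one-world frame has |W|=1≤6, but the union has |W|=7.
So no modal formula (or set of formulas) defines exactly the |W|≤6 frames.

No — not modally definable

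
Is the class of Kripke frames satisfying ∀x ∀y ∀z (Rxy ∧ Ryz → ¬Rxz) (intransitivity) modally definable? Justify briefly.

No — not modally definable

Modal frame validity is preserved under surjective bounded morphisms.
The 3-cycle (worlds 0,1,2 with 0→1→2→0) is intransitive. Mapping every world to a single reflexive point • is a surjective bounded morphism; the reflexive point is not intransitive (R••∧R•• but R••).
Hence intransitivity is not modally definable.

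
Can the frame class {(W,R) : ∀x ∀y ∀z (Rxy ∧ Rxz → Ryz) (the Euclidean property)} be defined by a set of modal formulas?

Yes, by ◇q → □◇q

This is a Sahlqvist condition; the 5 axiom ◇q → □◇q defines it.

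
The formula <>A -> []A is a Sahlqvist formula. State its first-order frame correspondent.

partial functionality

This schema is the CD axiom.
It corresponds to partial functionality: forall x forall y forall z (Rxy & Rxz -> y = z).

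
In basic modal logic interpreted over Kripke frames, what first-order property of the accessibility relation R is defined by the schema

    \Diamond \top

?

seriality

◇⊤ holds at w iff w has a successor, so frame-validity of ◇⊤ is exactly seriality. Equivalently via □A → ◇A:
Suppose □A→◇A is valid. At any x set V(A)=W. Then □A at x, so ◇A at x, so x has a successor.
Conversely, on a frame with seriality the schema holds at every world under every valuation.
Frame condition: \forall x \exists y Rxy.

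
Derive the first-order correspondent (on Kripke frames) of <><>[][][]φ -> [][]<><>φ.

forall x forall y forall z ((x R^2 y & x R^2 z) -> exists w (y R^3 w & z R^2 w))

This is a Sahlqvist (Geach-type) schema ◇^2□^3φ → □^2◇^2φ.
Minimal-valuation argument: fix x; take any y with xR^2y and any z with xR^2z. Set V(φ) to the set of worlds R-reachable from y in exactly 3 steps. Then □^3φ holds at y, so the antecedent holds at x; validity forces ◇^2φ at z, giving a w with zR^2w and yR^3w.
First-order correspondent: forall x forall y forall z ((x R^2 y & x R^2 z) -> exists w (y R^3 w & z R^2 w)).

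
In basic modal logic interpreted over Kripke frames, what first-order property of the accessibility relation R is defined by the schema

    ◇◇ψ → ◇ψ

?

This is a form of the 4 axiom.
Its frame correspondent is transitivity — ∀x ∀y ∀z (Rxy ∧ Ryz → Rxz).

Transitivity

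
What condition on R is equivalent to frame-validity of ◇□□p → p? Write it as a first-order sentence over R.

This is a Sahlqvist (Geach-type) schema ◇^1□^2p → □^0◇^0p.
First-order correspondent: ∀x ∀y (xRy → ∃w (yR²w ∧ x = w)).

∀x ∀y (xRy → ∃w (yR²w ∧ x = w))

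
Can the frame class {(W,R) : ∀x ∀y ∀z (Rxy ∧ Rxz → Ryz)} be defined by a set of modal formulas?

Yes, by ◇p → □◇p

This is a Sahlqvist condition; the 5 axiom ◇p → □◇p defines it.
Suppose ◇p→□◇p is valid. Take Rxy, Rxz and set V(p)={y}. Then ◇p at x, so □◇p at x, so ◇p at z, so some w with Rzw has p; w=y, i.e. Rzy. By symmetry of the argument, Ryz.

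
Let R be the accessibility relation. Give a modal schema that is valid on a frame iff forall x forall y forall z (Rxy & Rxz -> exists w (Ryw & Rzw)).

◇□ψ → □◇ψ

A defining formula is ◇□ψ → □◇ψ (the .2 axiom).
Suppose ◇□ψ→□◇ψ is valid. Take Rxy, Rxz and set V(ψ)={w : Ryw}. Then □ψ at y so ◇□ψ at x, so □◇ψ at x, so ◇ψ at z, giving w with Rzw and Ryw.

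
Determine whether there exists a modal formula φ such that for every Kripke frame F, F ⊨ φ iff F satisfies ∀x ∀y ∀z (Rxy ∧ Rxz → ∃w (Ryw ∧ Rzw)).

Definable; ◇□p → □◇p defines it

The condition is convergence. A defining modal formula is ◇□p → □◇p.
Suppose ◇□p→□◇p is valid. Take Rxy, Rxz and set V(p)={w : Ryw}. Then □p at y so ◇□p at x, so □◇p at x, so ◇p at z, giving w with Rzw and Ryw.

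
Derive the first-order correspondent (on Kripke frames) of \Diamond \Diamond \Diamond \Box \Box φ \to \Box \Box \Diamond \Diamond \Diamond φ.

This is a Sahlqvist (Geach-type) schema ◇^3□^2φ → □^2◇^3φ.
First-order correspondent: \forall x \forall y \forall z ((x R^3 y \wedge x R^2 z) \to \exists w (y R^2 w \wedge z R^3 w)).

\forall x \forall y \forall z ((x R^3 y \wedge x R^2 z) \to \exists w (y R^2 w \wedge z R^3 w))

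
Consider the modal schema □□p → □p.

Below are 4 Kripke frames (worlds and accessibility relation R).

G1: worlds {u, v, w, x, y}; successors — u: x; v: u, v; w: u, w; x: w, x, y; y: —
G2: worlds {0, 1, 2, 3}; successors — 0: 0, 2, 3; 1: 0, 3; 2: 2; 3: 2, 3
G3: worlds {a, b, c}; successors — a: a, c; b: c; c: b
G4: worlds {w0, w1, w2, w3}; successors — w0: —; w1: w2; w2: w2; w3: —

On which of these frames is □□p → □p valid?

The schema corresponds to density: ∀x ∀y (Rxy → ∃z (Rxz ∧ Rzy)).
G1: satisfies the condition.
G2: satisfies the condition.
G3: fails — Rbc but no z with Rbz and Rzc.
G4: satisfies the condition.
Valid on: G1, G2, G4.

G1, G2, G4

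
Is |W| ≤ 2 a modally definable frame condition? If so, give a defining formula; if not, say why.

Not modally definable

Modal frame validity is preserved under disjoint unions.
Any modal formula valid on each of 3 disjoint one-world frames is valid on their disjoint union (validity is preserved under disjoint unions). Each one-world frame has |W|=1≤2, but the union has |W|=3.
So the class is not modally definable.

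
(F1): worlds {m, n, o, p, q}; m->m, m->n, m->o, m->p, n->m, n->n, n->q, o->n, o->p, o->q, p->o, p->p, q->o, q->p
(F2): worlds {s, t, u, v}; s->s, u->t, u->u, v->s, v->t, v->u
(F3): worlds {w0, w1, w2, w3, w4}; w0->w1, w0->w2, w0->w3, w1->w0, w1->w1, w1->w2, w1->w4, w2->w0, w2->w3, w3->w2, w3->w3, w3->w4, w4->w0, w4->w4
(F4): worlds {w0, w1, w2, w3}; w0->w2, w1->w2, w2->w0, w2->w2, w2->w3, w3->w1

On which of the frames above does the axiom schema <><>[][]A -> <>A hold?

(F1), (F3), (F4)

The schema corresponds to a generalized confluence (Geach) condition: forall x forall y (x R^2 y -> exists w (y R^2 w & xRw)).
(F1): satisfies the condition.
(F2): fails — uR²t but no w with tR²w and uRw.
(F3): satisfies the condition.
(F4): satisfies the condition.
Valid on: (F1), (F3), (F4).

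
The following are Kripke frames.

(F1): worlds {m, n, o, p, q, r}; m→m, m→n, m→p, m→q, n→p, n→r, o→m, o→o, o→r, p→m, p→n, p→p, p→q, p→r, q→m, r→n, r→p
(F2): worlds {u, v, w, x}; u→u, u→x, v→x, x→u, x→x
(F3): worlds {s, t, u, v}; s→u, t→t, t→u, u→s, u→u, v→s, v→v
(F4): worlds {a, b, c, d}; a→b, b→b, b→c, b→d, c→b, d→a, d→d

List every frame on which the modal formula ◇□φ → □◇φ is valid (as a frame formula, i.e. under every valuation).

(F2)

The schema corresponds to convergence: ∀x ∀y ∀z (Rxy ∧ Rxz → ∃w (Ryw ∧ Rzw)).
(F1): fails — Rmq and Rmn but q and n have no common successor.
(F2): holds.
(F3): fails — Rvv and Rvs but v and s have no common successor.
(F4): fails — Rbc and Rbd but c and d have no common successor.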